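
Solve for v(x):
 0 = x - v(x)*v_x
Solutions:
 v(x) = -sqrt(C1 + x^2)
 v(x) = sqrt(C1 + x^2)


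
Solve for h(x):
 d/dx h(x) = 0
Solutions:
 h(x) = C1


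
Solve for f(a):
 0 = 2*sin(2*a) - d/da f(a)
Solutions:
 f(a) = C1 - cos(2*a)


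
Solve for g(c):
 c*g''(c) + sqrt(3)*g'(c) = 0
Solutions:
 g(c) = C1 + C2*c^(1 - sqrt(3))


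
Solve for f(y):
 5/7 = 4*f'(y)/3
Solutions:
 f(y) = C1 + 15*y/28


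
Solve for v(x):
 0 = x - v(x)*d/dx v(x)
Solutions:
 v(x) = -sqrt(C1 + x^2)
 v(x) = sqrt(C1 + x^2)


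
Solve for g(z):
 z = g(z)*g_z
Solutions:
 g(z) = -sqrt(C1 + z^2)
 g(z) = sqrt(C1 + z^2)


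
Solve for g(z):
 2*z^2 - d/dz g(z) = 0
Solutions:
 g(z) = C1 + 2*z^3/3


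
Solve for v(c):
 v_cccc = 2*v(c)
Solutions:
 v(c) = C1*exp(-2^(1/4)*c) + C2*exp(2^(1/4)*c) + C3*sin(2^(1/4)*c) + C4*cos(2^(1/4)*c)


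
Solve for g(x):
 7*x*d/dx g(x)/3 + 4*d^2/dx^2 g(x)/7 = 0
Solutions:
 g(x) = C1 + C2*erf(7*sqrt(6)*x/12)


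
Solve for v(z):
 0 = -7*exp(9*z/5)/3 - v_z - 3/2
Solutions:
 v(z) = C1 - 3*z/2 - 35*exp(9*z/5)/27


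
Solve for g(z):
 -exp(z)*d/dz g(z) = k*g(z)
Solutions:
 g(z) = C1*exp(k*exp(-z))


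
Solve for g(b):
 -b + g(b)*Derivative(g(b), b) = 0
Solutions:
 g(b) = -sqrt(C1 + b^2)
 g(b) = sqrt(C1 + b^2)


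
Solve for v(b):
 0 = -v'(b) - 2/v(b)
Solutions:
 v(b) = -sqrt(C1 - 4*b)
 v(b) = sqrt(C1 - 4*b)


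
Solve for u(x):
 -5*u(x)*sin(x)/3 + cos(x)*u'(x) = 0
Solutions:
 u(x) = C1/cos(x)^(5/3)


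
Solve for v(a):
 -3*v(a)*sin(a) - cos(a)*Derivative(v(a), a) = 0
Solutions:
 v(a) = C1*cos(a)^3


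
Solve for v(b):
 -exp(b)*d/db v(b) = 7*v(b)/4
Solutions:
 v(b) = C1*exp(7*exp(-b)/4)


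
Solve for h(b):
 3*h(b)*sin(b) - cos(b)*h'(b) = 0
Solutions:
 h(b) = C1/cos(b)^3


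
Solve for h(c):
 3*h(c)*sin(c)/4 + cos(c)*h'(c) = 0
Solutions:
 h(c) = C1*cos(c)^(3/4)


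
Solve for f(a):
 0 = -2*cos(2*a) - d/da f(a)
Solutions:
 f(a) = C1 - sin(2*a)


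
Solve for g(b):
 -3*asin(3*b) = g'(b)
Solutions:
 g(b) = C1 - 3*b*asin(3*b) - sqrt(1 - 9*b^2)


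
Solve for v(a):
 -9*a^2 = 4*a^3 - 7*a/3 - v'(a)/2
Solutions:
 v(a) = C1 + 2*a^4 + 6*a^3 - 7*a^2/3


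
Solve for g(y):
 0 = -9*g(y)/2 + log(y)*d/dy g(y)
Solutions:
 g(y) = C1*exp(9*li(y)/2)


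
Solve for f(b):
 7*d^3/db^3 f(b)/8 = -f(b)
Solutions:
 f(b) = C3*exp(-2*7^(2/3)*b/7) + (C1*sin(sqrt(3)*7^(2/3)*b/7) + C2*cos(sqrt(3)*7^(2/3)*b/7))*exp(7^(2/3)*b/7)


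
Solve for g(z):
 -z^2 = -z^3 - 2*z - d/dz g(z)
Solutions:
 g(z) = C1 - z^4/4 + z^3/3 - z^2


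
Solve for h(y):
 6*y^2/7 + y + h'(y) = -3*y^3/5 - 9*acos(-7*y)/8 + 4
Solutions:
 h(y) = C1 - 3*y^4/20 - 2*y^3/7 - y^2/2 - 9*y*acos(-7*y)/8 + 4*y - 9*sqrt(1 - 49*y^2)/56


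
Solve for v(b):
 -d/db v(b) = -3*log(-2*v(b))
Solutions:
 -Integral(1/(log(-_y) + log(2)), (_y, v(b)))/3 = C1 - b


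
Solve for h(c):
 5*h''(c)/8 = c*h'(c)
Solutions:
 h(c) = C1 + C2*erfi(2*sqrt(5)*c/5)


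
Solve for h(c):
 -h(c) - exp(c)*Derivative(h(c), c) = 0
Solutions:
 h(c) = C1*exp(exp(-c))


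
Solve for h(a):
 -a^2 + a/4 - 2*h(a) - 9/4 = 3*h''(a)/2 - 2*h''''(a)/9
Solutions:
 h(a) = C1*exp(-sqrt(6)*a*sqrt(9 + sqrt(145))/4) + C2*exp(sqrt(6)*a*sqrt(9 + sqrt(145))/4) + C3*sin(sqrt(6)*a*sqrt(-9 + sqrt(145))/4) + C4*cos(sqrt(6)*a*sqrt(-9 + sqrt(145))/4) - a^2/2 + a/8 - 3/8


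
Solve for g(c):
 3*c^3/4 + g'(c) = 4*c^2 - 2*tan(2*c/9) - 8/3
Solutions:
 g(c) = C1 - 3*c^4/16 + 4*c^3/3 - 8*c/3 + 9*log(cos(2*c/9))


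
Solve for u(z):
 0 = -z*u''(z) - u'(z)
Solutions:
 u(z) = C1 + C2*log(z)


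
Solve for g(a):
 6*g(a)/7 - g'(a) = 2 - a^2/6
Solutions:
 g(a) = C1*exp(6*a/7) - 7*a^2/36 - 49*a/108 + 1169/648


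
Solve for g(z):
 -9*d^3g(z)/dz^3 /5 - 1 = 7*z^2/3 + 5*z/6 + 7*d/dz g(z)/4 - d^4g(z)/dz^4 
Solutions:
 g(z) = C1 + C2*exp(z*(-(5*sqrt(45745) + 1091)^(1/3) - 36/(5*sqrt(45745) + 1091)^(1/3) + 12)/20)*sin(sqrt(3)*z*(-(5*sqrt(45745) + 1091)^(1/3) + 36/(5*sqrt(45745) + 1091)^(1/3))/20) + C3*exp(z*(-(5*sqrt(45745) + 1091)^(1/3) - 36/(5*sqrt(45745) + 1091)^(1/3) + 12)/20)*cos(sqrt(3)*z*(-(5*sqrt(45745) + 1091)^(1/3) + 36/(5*sqrt(45745) + 1091)^(1/3))/20) + C4*exp(z*(36/(5*sqrt(45745) + 1091)^(1/3) + 6 + (5*sqrt(45745) + 1091)^(1/3))/10) - 4*z^3/9 - 5*z^2/21 + 76*z/35


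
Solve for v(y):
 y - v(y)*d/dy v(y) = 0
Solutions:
 v(y) = -sqrt(C1 + y^2)
 v(y) = sqrt(C1 + y^2)


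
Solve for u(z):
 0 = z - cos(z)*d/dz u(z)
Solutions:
 u(z) = C1 + Integral(z/cos(z), z)


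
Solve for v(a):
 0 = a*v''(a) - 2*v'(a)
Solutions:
 v(a) = C1 + C2*a^3


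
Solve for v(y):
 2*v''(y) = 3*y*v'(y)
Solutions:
 v(y) = C1 + C2*erfi(sqrt(3)*y/2)


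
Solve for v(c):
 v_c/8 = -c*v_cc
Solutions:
 v(c) = C1 + C2*c^(7/8)


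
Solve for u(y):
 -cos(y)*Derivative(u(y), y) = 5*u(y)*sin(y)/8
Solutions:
 u(y) = C1*cos(y)^(5/8)


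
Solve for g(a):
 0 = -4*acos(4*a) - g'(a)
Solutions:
 g(a) = C1 - 4*a*acos(4*a) + sqrt(1 - 16*a^2)


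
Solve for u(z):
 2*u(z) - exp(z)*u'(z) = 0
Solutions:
 u(z) = C1*exp(-2*exp(-z))


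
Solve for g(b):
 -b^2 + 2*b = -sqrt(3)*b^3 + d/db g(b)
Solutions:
 g(b) = C1 + sqrt(3)*b^4/4 - b^3/3 + b^2


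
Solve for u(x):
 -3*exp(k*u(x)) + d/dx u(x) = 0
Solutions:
 u(x) = Piecewise((log(-1/(C1*k + 3*k*x))/k, Ne(k, 0)), (nan, True))
 u(x) = Piecewise((C1 + 3*x, Eq(k, 0)), (nan, True))


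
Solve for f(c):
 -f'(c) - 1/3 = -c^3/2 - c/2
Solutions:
 f(c) = C1 + c^4/8 + c^2/4 - c/3


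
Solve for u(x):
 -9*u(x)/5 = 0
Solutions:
 u(x) = 0


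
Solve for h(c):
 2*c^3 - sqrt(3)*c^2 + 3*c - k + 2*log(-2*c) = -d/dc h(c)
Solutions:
 h(c) = C1 - c^4/2 + sqrt(3)*c^3/3 - 3*c^2/2 + c*(k - 2*log(2) + 2) - 2*c*log(-c)


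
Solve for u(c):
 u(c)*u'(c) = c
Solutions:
 u(c) = -sqrt(C1 + c^2)
 u(c) = sqrt(C1 + c^2)


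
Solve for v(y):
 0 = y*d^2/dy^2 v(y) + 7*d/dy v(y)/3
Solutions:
 v(y) = C1 + C2/y^(4/3)


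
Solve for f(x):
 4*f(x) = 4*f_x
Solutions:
 f(x) = C1*exp(x)


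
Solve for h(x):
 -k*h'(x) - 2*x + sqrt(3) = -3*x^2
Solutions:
 h(x) = C1 + x^3/k - x^2/k + sqrt(3)*x/k


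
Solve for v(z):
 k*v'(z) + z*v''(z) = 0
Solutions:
 v(z) = C1 + z^(1 - re(k))*(C2*sin(log(z)*Abs(im(k))) + C3*cos(log(z)*im(k)))


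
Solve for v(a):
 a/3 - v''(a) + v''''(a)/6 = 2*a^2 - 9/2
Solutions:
 v(a) = C1 + C2*a + C3*exp(-sqrt(6)*a) + C4*exp(sqrt(6)*a) - a^4/6 + a^3/18 + 23*a^2/12


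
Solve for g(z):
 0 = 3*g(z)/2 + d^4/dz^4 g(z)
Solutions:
 g(z) = (C1*sin(6^(1/4)*z/2) + C2*cos(6^(1/4)*z/2))*exp(-6^(1/4)*z/2) + (C3*sin(6^(1/4)*z/2) + C4*cos(6^(1/4)*z/2))*exp(6^(1/4)*z/2)


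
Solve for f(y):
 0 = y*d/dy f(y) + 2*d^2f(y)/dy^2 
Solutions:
 f(y) = C1 + C2*erf(y/2)


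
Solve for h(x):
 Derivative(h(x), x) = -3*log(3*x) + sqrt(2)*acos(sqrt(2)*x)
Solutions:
 h(x) = C1 - 3*x*log(x) - 3*x*log(3) + 3*x + sqrt(2)*(x*acos(sqrt(2)*x) - sqrt(2)*sqrt(1 - 2*x^2)/2)


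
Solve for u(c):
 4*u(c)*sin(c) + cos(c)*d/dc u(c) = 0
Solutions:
 u(c) = C1*cos(c)^4


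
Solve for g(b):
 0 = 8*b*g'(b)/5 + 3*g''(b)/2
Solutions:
 g(b) = C1 + C2*erf(2*sqrt(30)*b/15)


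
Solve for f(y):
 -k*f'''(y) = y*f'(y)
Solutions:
 f(y) = C1 + Integral(C2*airyai(y*(-1/k)^(1/3)) + C3*airybi(y*(-1/k)^(1/3)), y)


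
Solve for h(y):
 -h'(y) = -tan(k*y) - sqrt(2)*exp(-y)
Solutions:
 h(y) = C1 - Piecewise((sqrt(2)*exp(-y) - log(tan(k*y)^2 + 1)/(2*k), Ne(k, 0)), (sqrt(2)*exp(-y), True))


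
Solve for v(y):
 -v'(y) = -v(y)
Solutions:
 v(y) = C1*exp(y)


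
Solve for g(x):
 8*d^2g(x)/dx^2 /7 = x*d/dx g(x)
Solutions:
 g(x) = C1 + C2*erfi(sqrt(7)*x/4)


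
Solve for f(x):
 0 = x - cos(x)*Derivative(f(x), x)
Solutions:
 f(x) = C1 + Integral(x/cos(x), x)


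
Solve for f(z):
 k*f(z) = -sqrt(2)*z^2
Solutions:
 f(z) = -sqrt(2)*z^2/k


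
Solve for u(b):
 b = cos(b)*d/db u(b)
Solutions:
 u(b) = C1 + Integral(b/cos(b), b)


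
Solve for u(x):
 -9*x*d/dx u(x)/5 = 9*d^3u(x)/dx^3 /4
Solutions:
 u(x) = C1 + Integral(C2*airyai(-10^(2/3)*x/5) + C3*airybi(-10^(2/3)*x/5), x)


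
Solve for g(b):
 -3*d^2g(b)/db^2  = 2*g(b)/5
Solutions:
 g(b) = C1*sin(sqrt(30)*b/15) + C2*cos(sqrt(30)*b/15)


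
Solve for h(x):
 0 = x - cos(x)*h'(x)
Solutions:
 h(x) = C1 + Integral(x/cos(x), x)


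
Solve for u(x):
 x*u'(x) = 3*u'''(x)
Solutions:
 u(x) = C1 + Integral(C2*airyai(3^(2/3)*x/3) + C3*airybi(3^(2/3)*x/3), x)


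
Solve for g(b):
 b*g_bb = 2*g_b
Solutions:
 g(b) = C1 + C2*b^3


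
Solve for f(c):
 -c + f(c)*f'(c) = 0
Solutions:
 f(c) = -sqrt(C1 + c^2)
 f(c) = sqrt(C1 + c^2)


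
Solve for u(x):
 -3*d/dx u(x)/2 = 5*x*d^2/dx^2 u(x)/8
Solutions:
 u(x) = C1 + C2/x^(7/5)


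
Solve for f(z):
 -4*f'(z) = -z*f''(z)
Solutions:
 f(z) = C1 + C2*z^5


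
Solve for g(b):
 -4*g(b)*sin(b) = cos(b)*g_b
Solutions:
 g(b) = C1*cos(b)^4


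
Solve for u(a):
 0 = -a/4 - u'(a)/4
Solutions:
 u(a) = C1 - a^2/2


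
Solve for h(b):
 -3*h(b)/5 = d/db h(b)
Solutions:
 h(b) = C1*exp(-3*b/5)


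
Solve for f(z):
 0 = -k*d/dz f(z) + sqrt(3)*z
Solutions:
 f(z) = C1 + sqrt(3)*z^2/(2*k)


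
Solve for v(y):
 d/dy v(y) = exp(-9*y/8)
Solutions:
 v(y) = C1 - 8*exp(-9*y/8)/9


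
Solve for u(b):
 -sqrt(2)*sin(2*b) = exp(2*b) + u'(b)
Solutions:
 u(b) = C1 - exp(2*b)/2 + sqrt(2)*cos(2*b)/2


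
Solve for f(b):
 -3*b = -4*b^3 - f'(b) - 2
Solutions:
 f(b) = C1 - b^4 + 3*b^2/2 - 2*b


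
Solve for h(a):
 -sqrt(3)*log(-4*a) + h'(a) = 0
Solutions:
 h(a) = C1 + sqrt(3)*a*log(-a) + sqrt(3)*a*(-1 + 2*log(2))


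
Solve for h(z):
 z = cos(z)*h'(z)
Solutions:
 h(z) = C1 + Integral(z/cos(z), z)


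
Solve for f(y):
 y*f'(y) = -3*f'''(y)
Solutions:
 f(y) = C1 + Integral(C2*airyai(-3^(2/3)*y/3) + C3*airybi(-3^(2/3)*y/3), y)


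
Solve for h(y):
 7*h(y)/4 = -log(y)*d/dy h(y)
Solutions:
 h(y) = C1*exp(-7*li(y)/4)


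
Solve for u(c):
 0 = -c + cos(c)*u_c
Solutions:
 u(c) = C1 + Integral(c/cos(c), c)


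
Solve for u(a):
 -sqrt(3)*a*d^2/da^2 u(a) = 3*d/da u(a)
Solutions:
 u(a) = C1 + C2*a^(1 - sqrt(3))


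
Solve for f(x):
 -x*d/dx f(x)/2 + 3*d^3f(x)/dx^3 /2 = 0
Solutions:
 f(x) = C1 + Integral(C2*airyai(3^(2/3)*x/3) + C3*airybi(3^(2/3)*x/3), x)


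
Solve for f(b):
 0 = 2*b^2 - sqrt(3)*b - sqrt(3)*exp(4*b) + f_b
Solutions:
 f(b) = C1 - 2*b^3/3 + sqrt(3)*b^2/2 + sqrt(3)*exp(4*b)/4


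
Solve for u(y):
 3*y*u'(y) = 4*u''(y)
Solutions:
 u(y) = C1 + C2*erfi(sqrt(6)*y/4)


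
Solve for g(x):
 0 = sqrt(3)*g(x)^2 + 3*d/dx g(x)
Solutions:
 g(x) = 3/(C1 + sqrt(3)*x)


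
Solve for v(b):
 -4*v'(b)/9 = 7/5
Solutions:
 v(b) = C1 - 63*b/20


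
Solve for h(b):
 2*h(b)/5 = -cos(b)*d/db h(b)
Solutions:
 h(b) = C1*(sin(b) - 1)^(1/5)/(sin(b) + 1)^(1/5)


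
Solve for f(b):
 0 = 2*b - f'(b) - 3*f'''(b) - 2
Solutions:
 f(b) = C1 + C2*sin(sqrt(3)*b/3) + C3*cos(sqrt(3)*b/3) + b^2 - 2*b


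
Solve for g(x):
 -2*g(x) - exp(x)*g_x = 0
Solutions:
 g(x) = C1*exp(2*exp(-x))


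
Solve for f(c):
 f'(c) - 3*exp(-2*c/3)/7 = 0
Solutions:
 f(c) = C1 - 9*exp(-2*c/3)/14


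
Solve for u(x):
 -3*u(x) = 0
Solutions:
 u(x) = 0


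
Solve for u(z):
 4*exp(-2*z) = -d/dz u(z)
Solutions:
 u(z) = C1 + 2*exp(-2*z)


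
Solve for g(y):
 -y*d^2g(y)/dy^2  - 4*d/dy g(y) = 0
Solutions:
 g(y) = C1 + C2/y^3


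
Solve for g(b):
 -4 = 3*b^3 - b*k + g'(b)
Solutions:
 g(b) = C1 - 3*b^4/4 + b^2*k/2 - 4*b


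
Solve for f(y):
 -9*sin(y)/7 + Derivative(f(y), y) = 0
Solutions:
 f(y) = C1 - 9*cos(y)/7


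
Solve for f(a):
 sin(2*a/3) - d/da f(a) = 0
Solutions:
 f(a) = C1 - 3*cos(2*a/3)/2


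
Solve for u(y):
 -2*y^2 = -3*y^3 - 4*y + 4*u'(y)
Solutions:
 u(y) = C1 + 3*y^4/16 - y^3/6 + y^2/2


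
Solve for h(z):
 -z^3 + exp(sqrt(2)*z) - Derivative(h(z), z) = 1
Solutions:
 h(z) = C1 - z^4/4 - z + sqrt(2)*exp(sqrt(2)*z)/2


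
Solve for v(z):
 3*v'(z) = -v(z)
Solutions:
 v(z) = C1*exp(-z/3)


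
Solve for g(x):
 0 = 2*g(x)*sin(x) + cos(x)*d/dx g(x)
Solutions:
 g(x) = C1*cos(x)^2


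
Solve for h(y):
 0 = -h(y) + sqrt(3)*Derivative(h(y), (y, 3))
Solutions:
 h(y) = C3*exp(3^(5/6)*y/3) + (C1*sin(3^(1/3)*y/2) + C2*cos(3^(1/3)*y/2))*exp(-3^(5/6)*y/6)


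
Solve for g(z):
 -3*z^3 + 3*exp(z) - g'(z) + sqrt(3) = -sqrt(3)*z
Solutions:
 g(z) = C1 - 3*z^4/4 + sqrt(3)*z^2/2 + sqrt(3)*z + 3*exp(z)


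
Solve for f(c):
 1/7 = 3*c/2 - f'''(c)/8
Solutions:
 f(c) = C1 + C2*c + C3*c^2 + c^4/2 - 4*c^3/21


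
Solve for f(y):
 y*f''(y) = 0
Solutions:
 f(y) = C1 + C2*y


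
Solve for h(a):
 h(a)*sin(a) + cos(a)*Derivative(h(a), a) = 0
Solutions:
 h(a) = C1*cos(a)


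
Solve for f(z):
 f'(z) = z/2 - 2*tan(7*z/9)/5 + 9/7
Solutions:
 f(z) = C1 + z^2/4 + 9*z/7 + 18*log(cos(7*z/9))/35


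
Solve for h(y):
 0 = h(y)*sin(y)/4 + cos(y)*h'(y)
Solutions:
 h(y) = C1*cos(y)^(1/4)


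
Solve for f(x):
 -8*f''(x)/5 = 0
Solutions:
 f(x) = C1 + C2*x


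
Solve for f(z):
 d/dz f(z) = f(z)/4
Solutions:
 f(z) = C1*exp(z/4)


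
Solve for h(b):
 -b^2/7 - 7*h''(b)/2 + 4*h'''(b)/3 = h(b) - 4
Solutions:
 h(b) = C1*exp(b*(-(8*sqrt(2634) + 535)^(1/3) - 49/(8*sqrt(2634) + 535)^(1/3) + 14)/16)*sin(sqrt(3)*b*(-(8*sqrt(2634) + 535)^(1/3) + 49/(8*sqrt(2634) + 535)^(1/3))/16) + C2*exp(b*(-(8*sqrt(2634) + 535)^(1/3) - 49/(8*sqrt(2634) + 535)^(1/3) + 14)/16)*cos(sqrt(3)*b*(-(8*sqrt(2634) + 535)^(1/3) + 49/(8*sqrt(2634) + 535)^(1/3))/16) + C3*exp(b*(49/(8*sqrt(2634) + 535)^(1/3) + 7 + (8*sqrt(2634) + 535)^(1/3))/8) - b^2/7 + 5


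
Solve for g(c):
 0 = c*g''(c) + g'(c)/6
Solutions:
 g(c) = C1 + C2*c^(5/6)


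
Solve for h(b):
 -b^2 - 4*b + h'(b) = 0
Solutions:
 h(b) = C1 + b^3/3 + 2*b^2


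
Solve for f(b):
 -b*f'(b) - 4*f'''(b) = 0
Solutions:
 f(b) = C1 + Integral(C2*airyai(-2^(1/3)*b/2) + C3*airybi(-2^(1/3)*b/2), b)


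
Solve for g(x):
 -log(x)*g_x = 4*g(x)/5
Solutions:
 g(x) = C1*exp(-4*li(x)/5)


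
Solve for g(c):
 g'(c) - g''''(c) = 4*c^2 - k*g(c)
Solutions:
 g(c) = C1*exp(c*Piecewise((-sqrt(-(-1)^(1/3))/2 - sqrt(-2/sqrt(-(-1)^(1/3)) + (-1)^(1/3))/2, Eq(k, 0)), (-sqrt(-2*k/(3*(sqrt(k^3/27 + 1/256) + 1/16)^(1/3)) + 2*(sqrt(k^3/27 + 1/256) + 1/16)^(1/3))/2 - sqrt(2*k/(3*(sqrt(k^3/27 + 1/256) + 1/16)^(1/3)) - 2*(sqrt(k^3/27 + 1/256) + 1/16)^(1/3) - 2/sqrt(-2*k/(3*(sqrt(k^3/27 + 1/256) + 1/16)^(1/3)) + 2*(sqrt(k^3/27 + 1/256) + 1/16)^(1/3)))/2, True))) + C2*exp(c*Piecewise((sqrt(-(-1)^(1/3))/2 + sqrt((-1)^(1/3) + 2/sqrt(-(-1)^(1/3)))/2, Eq(k, 0)), (sqrt(-2*k/(3*(sqrt(k^3/27 + 1/256) + 1/16)^(1/3)) + 2*(sqrt(k^3/27 + 1/256) + 1/16)^(1/3))/2 + sqrt(2*k/(3*(sqrt(k^3/27 + 1/256) + 1/16)^(1/3)) - 2*(sqrt(k^3/27 + 1/256) + 1/16)^(1/3) + 2/sqrt(-2*k/(3*(sqrt(k^3/27 + 1/256) + 1/16)^(1/3)) + 2*(sqrt(k^3/27 + 1/256) + 1/16)^(1/3)))/2, True))) + C3*exp(c*Piecewise((-sqrt((-1)^(1/3) + 2/sqrt(-(-1)^(1/3)))/2 + sqrt(-(-1)^(1/3))/2, Eq(k, 0)), (sqrt(-2*k/(3*(sqrt(k^3/27 + 1/256) + 1/16)^(1/3)) + 2*(sqrt(k^3/27 + 1/256) + 1/16)^(1/3))/2 - sqrt(2*k/(3*(sqrt(k^3/27 + 1/256) + 1/16)^(1/3)) - 2*(sqrt(k^3/27 + 1/256) + 1/16)^(1/3) + 2/sqrt(-2*k/(3*(sqrt(k^3/27 + 1/256) + 1/16)^(1/3)) + 2*(sqrt(k^3/27 + 1/256) + 1/16)^(1/3)))/2, True))) + C4*exp(c*Piecewise((sqrt(-2/sqrt(-(-1)^(1/3)) + (-1)^(1/3))/2 - sqrt(-(-1)^(1/3))/2, Eq(k, 0)), (-sqrt(-2*k/(3*(sqrt(k^3/27 + 1/256) + 1/16)^(1/3)) + 2*(sqrt(k^3/27 + 1/256) + 1/16)^(1/3))/2 + sqrt(2*k/(3*(sqrt(k^3/27 + 1/256) + 1/16)^(1/3)) - 2*(sqrt(k^3/27 + 1/256) + 1/16)^(1/3) - 2/sqrt(-2*k/(3*(sqrt(k^3/27 + 1/256) + 1/16)^(1/3)) + 2*(sqrt(k^3/27 + 1/256) + 1/16)^(1/3)))/2, True))) + 4*c^2/k - 8*c/k^2 + 8/k^3


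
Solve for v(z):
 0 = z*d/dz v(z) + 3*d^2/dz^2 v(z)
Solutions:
 v(z) = C1 + C2*erf(sqrt(6)*z/6)


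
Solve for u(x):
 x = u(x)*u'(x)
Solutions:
 u(x) = -sqrt(C1 + x^2)
 u(x) = sqrt(C1 + x^2)


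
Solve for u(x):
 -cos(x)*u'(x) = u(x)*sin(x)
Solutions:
 u(x) = C1*cos(x)


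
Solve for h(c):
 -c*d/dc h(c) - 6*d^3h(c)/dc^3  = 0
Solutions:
 h(c) = C1 + Integral(C2*airyai(-6^(2/3)*c/6) + C3*airybi(-6^(2/3)*c/6), c)


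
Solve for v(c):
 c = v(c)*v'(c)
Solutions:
 v(c) = -sqrt(C1 + c^2)
 v(c) = sqrt(C1 + c^2)


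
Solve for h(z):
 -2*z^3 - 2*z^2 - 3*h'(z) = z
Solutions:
 h(z) = C1 - z^4/6 - 2*z^3/9 - z^2/6


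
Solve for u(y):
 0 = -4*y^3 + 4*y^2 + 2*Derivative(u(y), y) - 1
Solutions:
 u(y) = C1 + y^4/2 - 2*y^3/3 + y/2


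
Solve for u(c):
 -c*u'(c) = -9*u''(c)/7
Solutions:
 u(c) = C1 + C2*erfi(sqrt(14)*c/6)


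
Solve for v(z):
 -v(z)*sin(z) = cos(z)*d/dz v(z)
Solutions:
 v(z) = C1*cos(z)


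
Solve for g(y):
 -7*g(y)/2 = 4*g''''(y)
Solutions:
 g(y) = (C1*sin(2^(3/4)*7^(1/4)*y/4) + C2*cos(2^(3/4)*7^(1/4)*y/4))*exp(-2^(3/4)*7^(1/4)*y/4) + (C3*sin(2^(3/4)*7^(1/4)*y/4) + C4*cos(2^(3/4)*7^(1/4)*y/4))*exp(2^(3/4)*7^(1/4)*y/4)


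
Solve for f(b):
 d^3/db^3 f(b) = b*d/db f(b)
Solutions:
 f(b) = C1 + Integral(C2*airyai(b) + C3*airybi(b), b)


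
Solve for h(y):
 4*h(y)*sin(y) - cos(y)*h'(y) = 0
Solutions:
 h(y) = C1/cos(y)^4


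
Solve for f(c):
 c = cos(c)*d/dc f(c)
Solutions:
 f(c) = C1 + Integral(c/cos(c), c)


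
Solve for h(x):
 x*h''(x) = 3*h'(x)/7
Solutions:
 h(x) = C1 + C2*x^(10/7)


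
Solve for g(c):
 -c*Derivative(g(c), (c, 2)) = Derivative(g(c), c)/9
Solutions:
 g(c) = C1 + C2*c^(8/9)


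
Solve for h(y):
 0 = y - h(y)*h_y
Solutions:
 h(y) = -sqrt(C1 + y^2)
 h(y) = sqrt(C1 + y^2)


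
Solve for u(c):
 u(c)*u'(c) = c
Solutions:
 u(c) = -sqrt(C1 + c^2)
 u(c) = sqrt(C1 + c^2)


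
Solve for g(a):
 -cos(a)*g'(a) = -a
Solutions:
 g(a) = C1 + Integral(a/cos(a), a)


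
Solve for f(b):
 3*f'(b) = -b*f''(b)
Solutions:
 f(b) = C1 + C2/b^2


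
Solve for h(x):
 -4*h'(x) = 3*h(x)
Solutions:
 h(x) = C1*exp(-3*x/4)


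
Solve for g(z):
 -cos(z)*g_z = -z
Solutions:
 g(z) = C1 + Integral(z/cos(z), z)


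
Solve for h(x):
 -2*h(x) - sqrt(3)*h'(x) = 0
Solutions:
 h(x) = C1*exp(-2*sqrt(3)*x/3)


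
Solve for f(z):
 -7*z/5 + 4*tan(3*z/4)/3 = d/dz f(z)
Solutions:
 f(z) = C1 - 7*z^2/10 - 16*log(cos(3*z/4))/9


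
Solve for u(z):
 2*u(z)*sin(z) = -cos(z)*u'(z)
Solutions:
 u(z) = C1*cos(z)^2


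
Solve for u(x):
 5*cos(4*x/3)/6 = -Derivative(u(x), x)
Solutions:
 u(x) = C1 - 5*sin(4*x/3)/8


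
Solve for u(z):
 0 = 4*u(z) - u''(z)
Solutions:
 u(z) = C1*exp(-2*z) + C2*exp(2*z)


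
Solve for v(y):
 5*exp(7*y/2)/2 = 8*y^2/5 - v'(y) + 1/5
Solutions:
 v(y) = C1 + 8*y^3/15 + y/5 - 5*exp(7*y/2)/7


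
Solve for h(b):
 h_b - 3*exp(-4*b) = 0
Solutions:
 h(b) = C1 - 3*exp(-4*b)/4


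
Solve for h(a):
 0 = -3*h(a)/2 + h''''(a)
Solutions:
 h(a) = C1*exp(-2^(3/4)*3^(1/4)*a/2) + C2*exp(2^(3/4)*3^(1/4)*a/2) + C3*sin(2^(3/4)*3^(1/4)*a/2) + C4*cos(2^(3/4)*3^(1/4)*a/2)


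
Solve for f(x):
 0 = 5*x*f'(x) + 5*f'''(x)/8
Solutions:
 f(x) = C1 + Integral(C2*airyai(-2*x) + C3*airybi(-2*x), x)


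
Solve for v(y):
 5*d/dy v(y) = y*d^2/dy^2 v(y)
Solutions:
 v(y) = C1 + C2*y^6


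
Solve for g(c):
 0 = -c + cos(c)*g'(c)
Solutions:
 g(c) = C1 + Integral(c/cos(c), c)


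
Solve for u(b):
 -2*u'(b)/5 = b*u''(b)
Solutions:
 u(b) = C1 + C2*b^(3/5)


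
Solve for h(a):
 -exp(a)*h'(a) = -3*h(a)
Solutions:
 h(a) = C1*exp(-3*exp(-a))


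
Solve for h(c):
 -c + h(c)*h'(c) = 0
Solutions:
 h(c) = -sqrt(C1 + c^2)
 h(c) = sqrt(C1 + c^2)


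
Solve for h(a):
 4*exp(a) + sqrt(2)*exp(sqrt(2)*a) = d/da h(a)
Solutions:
 h(a) = C1 + 4*exp(a) + exp(sqrt(2)*a)


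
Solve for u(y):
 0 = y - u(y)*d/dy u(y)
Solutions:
 u(y) = -sqrt(C1 + y^2)
 u(y) = sqrt(C1 + y^2)


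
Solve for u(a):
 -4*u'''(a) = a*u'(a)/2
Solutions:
 u(a) = C1 + Integral(C2*airyai(-a/2) + C3*airybi(-a/2), a)


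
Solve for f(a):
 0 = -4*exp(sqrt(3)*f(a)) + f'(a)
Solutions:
 f(a) = sqrt(3)*(2*log(-1/(C1 + 4*a)) - log(3))/6


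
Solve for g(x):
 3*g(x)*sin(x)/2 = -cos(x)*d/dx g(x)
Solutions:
 g(x) = C1*cos(x)^(3/2)


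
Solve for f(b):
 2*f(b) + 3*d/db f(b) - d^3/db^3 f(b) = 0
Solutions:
 f(b) = C3*exp(2*b) + (C1 + C2*b)*exp(-b)


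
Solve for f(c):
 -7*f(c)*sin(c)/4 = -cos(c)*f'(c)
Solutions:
 f(c) = C1/cos(c)^(7/4)


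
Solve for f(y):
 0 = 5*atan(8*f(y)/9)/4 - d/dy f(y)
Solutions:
 Integral(1/atan(8*_y/9), (_y, f(y))) = C1 + 5*y/4


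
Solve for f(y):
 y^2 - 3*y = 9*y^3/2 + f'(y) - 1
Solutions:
 f(y) = C1 - 9*y^4/8 + y^3/3 - 3*y^2/2 + y


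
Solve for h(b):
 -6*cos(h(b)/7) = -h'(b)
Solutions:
 -6*b - 7*log(sin(h(b)/7) - 1)/2 + 7*log(sin(h(b)/7) + 1)/2 = C1


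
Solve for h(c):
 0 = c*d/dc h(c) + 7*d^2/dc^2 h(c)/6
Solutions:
 h(c) = C1 + C2*erf(sqrt(21)*c/7)


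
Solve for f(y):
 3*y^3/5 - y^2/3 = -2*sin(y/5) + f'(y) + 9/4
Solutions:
 f(y) = C1 + 3*y^4/20 - y^3/9 - 9*y/4 - 10*cos(y/5)


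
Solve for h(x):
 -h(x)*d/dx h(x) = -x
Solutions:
 h(x) = -sqrt(C1 + x^2)
 h(x) = sqrt(C1 + x^2)


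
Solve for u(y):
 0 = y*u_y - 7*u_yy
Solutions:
 u(y) = C1 + C2*erfi(sqrt(14)*y/14)


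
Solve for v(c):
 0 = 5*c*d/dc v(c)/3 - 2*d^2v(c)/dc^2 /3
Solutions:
 v(c) = C1 + C2*erfi(sqrt(5)*c/2)


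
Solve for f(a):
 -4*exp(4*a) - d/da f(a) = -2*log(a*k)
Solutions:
 f(a) = C1 + 2*a*log(a*k) - 2*a - exp(4*a)


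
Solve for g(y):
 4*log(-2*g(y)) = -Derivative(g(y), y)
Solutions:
 Integral(1/(log(-_y) + log(2)), (_y, g(y)))/4 = C1 - y


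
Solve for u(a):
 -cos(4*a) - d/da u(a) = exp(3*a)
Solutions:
 u(a) = C1 - exp(3*a)/3 - sin(4*a)/4


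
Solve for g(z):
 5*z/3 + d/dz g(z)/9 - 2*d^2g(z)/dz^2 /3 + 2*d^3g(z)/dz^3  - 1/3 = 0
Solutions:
 g(z) = C1 - 15*z^2/2 - 87*z + (C2*sin(z/6) + C3*cos(z/6))*exp(z/6)


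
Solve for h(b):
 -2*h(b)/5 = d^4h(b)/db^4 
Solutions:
 h(b) = (C1*sin(10^(3/4)*b/10) + C2*cos(10^(3/4)*b/10))*exp(-10^(3/4)*b/10) + (C3*sin(10^(3/4)*b/10) + C4*cos(10^(3/4)*b/10))*exp(10^(3/4)*b/10)


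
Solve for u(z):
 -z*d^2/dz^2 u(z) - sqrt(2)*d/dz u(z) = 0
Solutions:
 u(z) = C1 + C2*z^(1 - sqrt(2))


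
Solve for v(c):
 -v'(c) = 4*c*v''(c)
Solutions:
 v(c) = C1 + C2*c^(3/4)


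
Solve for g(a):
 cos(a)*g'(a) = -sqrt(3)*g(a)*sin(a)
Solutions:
 g(a) = C1*cos(a)^(sqrt(3))


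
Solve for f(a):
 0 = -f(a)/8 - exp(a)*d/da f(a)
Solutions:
 f(a) = C1*exp(exp(-a)/8)


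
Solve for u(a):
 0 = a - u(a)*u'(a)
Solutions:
 u(a) = -sqrt(C1 + a^2)
 u(a) = sqrt(C1 + a^2)


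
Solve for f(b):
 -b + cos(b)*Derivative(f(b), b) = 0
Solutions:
 f(b) = C1 + Integral(b/cos(b), b)


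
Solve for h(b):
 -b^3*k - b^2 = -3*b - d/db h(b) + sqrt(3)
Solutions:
 h(b) = C1 + b^4*k/4 + b^3/3 - 3*b^2/2 + sqrt(3)*b


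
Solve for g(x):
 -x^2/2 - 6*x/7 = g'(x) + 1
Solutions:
 g(x) = C1 - x^3/6 - 3*x^2/7 - x


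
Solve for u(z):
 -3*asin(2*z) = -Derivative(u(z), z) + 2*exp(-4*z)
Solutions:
 u(z) = C1 + 3*z*asin(2*z) + 3*sqrt(1 - 4*z^2)/2 - exp(-4*z)/2


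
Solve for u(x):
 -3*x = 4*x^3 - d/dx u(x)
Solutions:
 u(x) = C1 + x^4 + 3*x^2/2


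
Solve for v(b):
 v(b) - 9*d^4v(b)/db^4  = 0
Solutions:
 v(b) = C1*exp(-sqrt(3)*b/3) + C2*exp(sqrt(3)*b/3) + C3*sin(sqrt(3)*b/3) + C4*cos(sqrt(3)*b/3)


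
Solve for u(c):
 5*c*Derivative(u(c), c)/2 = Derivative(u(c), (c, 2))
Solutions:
 u(c) = C1 + C2*erfi(sqrt(5)*c/2)


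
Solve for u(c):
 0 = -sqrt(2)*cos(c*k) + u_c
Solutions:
 u(c) = C1 + sqrt(2)*sin(c*k)/k


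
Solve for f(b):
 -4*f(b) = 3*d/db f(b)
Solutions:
 f(b) = C1*exp(-4*b/3)


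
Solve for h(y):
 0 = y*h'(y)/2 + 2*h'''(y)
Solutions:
 h(y) = C1 + Integral(C2*airyai(-2^(1/3)*y/2) + C3*airybi(-2^(1/3)*y/2), y)


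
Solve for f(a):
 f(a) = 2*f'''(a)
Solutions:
 f(a) = C3*exp(2^(2/3)*a/2) + (C1*sin(2^(2/3)*sqrt(3)*a/4) + C2*cos(2^(2/3)*sqrt(3)*a/4))*exp(-2^(2/3)*a/4)


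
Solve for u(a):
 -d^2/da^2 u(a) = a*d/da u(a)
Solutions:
 u(a) = C1 + C2*erf(sqrt(2)*a/2)


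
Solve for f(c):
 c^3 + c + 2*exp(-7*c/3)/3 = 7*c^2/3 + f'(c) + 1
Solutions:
 f(c) = C1 + c^4/4 - 7*c^3/9 + c^2/2 - c - 2*exp(-7*c/3)/7


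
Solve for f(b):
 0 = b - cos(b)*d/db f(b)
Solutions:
 f(b) = C1 + Integral(b/cos(b), b)


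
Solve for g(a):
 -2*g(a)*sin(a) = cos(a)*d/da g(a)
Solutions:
 g(a) = C1*cos(a)^2


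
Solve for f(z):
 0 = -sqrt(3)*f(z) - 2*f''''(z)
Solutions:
 f(z) = (C1*sin(2^(1/4)*3^(1/8)*z/2) + C2*cos(2^(1/4)*3^(1/8)*z/2))*exp(-2^(1/4)*3^(1/8)*z/2) + (C3*sin(2^(1/4)*3^(1/8)*z/2) + C4*cos(2^(1/4)*3^(1/8)*z/2))*exp(2^(1/4)*3^(1/8)*z/2)


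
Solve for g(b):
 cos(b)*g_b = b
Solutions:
 g(b) = C1 + Integral(b/cos(b), b)


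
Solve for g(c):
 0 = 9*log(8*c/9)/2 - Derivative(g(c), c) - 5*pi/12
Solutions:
 g(c) = C1 + 9*c*log(c)/2 - 9*c*log(3) - 9*c/2 - 5*pi*c/12 + 27*c*log(2)/2


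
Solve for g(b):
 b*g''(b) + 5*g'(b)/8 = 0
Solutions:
 g(b) = C1 + C2*b^(3/8)


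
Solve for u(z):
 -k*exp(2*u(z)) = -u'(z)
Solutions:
 u(z) = log(-sqrt(-1/(C1 + k*z))) - log(2)/2
 u(z) = log(-1/(C1 + k*z))/2 - log(2)/2


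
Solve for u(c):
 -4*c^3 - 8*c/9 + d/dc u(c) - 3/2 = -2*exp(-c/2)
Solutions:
 u(c) = C1 + c^4 + 4*c^2/9 + 3*c/2 + 4*exp(-c/2)


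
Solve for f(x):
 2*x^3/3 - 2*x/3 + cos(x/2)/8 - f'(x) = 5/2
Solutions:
 f(x) = C1 + x^4/6 - x^2/3 - 5*x/2 + sin(x/2)/4


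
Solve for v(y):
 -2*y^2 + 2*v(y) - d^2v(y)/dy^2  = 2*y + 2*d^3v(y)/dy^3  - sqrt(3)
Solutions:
 v(y) = C1*exp(-y*((6*sqrt(318) + 107)^(-1/3) + 2 + (6*sqrt(318) + 107)^(1/3))/12)*sin(sqrt(3)*y*(-(6*sqrt(318) + 107)^(1/3) + (6*sqrt(318) + 107)^(-1/3))/12) + C2*exp(-y*((6*sqrt(318) + 107)^(-1/3) + 2 + (6*sqrt(318) + 107)^(1/3))/12)*cos(sqrt(3)*y*(-(6*sqrt(318) + 107)^(1/3) + (6*sqrt(318) + 107)^(-1/3))/12) + C3*exp(y*(-1 + (6*sqrt(318) + 107)^(-1/3) + (6*sqrt(318) + 107)^(1/3))/6) + y^2 + y - sqrt(3)/2 + 1


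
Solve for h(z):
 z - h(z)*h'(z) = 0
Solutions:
 h(z) = -sqrt(C1 + z^2)
 h(z) = sqrt(C1 + z^2)


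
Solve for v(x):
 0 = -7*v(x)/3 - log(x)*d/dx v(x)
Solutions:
 v(x) = C1*exp(-7*li(x)/3)


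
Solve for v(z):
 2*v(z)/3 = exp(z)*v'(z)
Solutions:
 v(z) = C1*exp(-2*exp(-z)/3)


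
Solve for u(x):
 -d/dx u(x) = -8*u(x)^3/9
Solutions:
 u(x) = -3*sqrt(2)*sqrt(-1/(C1 + 8*x))/2
 u(x) = 3*sqrt(2)*sqrt(-1/(C1 + 8*x))/2


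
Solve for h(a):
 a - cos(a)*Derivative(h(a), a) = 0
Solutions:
 h(a) = C1 + Integral(a/cos(a), a)


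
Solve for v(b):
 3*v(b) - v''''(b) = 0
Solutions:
 v(b) = C1*exp(-3^(1/4)*b) + C2*exp(3^(1/4)*b) + C3*sin(3^(1/4)*b) + C4*cos(3^(1/4)*b)


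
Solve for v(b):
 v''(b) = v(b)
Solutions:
 v(b) = C1*exp(-b) + C2*exp(b)


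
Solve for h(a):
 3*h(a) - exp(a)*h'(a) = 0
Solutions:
 h(a) = C1*exp(-3*exp(-a))


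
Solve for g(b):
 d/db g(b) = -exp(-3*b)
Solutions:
 g(b) = C1 + exp(-3*b)/3


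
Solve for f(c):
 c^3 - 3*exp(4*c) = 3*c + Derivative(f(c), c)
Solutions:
 f(c) = C1 + c^4/4 - 3*c^2/2 - 3*exp(4*c)/4


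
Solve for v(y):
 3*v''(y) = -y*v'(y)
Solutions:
 v(y) = C1 + C2*erf(sqrt(6)*y/6)


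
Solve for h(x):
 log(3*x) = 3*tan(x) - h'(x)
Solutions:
 h(x) = C1 - x*log(x) - x*log(3) + x - 3*log(cos(x))


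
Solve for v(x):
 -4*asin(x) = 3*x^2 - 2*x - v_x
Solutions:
 v(x) = C1 + x^3 - x^2 + 4*x*asin(x) + 4*sqrt(1 - x^2)


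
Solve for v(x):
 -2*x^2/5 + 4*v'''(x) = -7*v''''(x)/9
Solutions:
 v(x) = C1 + C2*x + C3*x^2 + C4*exp(-36*x/7) + x^5/600 - 7*x^4/4320 + 49*x^3/38880


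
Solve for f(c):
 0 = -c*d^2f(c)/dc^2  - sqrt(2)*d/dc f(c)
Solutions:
 f(c) = C1 + C2*c^(1 - sqrt(2))


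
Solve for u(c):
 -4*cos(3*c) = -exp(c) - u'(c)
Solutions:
 u(c) = C1 - exp(c) + 4*sin(3*c)/3


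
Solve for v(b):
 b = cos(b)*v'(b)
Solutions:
 v(b) = C1 + Integral(b/cos(b), b)


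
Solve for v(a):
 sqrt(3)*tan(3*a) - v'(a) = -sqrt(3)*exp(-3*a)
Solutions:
 v(a) = C1 + sqrt(3)*log(tan(3*a)^2 + 1)/6 - sqrt(3)*exp(-3*a)/3


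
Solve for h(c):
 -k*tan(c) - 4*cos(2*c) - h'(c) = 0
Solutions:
 h(c) = C1 + k*log(cos(c)) - 2*sin(2*c)


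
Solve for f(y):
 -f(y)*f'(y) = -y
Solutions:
 f(y) = -sqrt(C1 + y^2)
 f(y) = sqrt(C1 + y^2)


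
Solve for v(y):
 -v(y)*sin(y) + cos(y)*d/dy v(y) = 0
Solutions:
 v(y) = C1/cos(y)


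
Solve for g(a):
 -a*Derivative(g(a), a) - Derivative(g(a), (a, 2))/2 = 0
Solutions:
 g(a) = C1 + C2*erf(a)


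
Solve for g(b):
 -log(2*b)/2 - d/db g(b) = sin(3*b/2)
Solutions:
 g(b) = C1 - b*log(b)/2 - b*log(2)/2 + b/2 + 2*cos(3*b/2)/3


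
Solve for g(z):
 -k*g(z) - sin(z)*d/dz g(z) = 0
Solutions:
 g(z) = C1*exp(k*(-log(cos(z) - 1) + log(cos(z) + 1))/2)


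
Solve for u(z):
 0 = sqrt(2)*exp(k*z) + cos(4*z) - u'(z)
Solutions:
 u(z) = C1 + sin(4*z)/4 + sqrt(2)*exp(k*z)/k


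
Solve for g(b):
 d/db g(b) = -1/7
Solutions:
 g(b) = C1 - b/7


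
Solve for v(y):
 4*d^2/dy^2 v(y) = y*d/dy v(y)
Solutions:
 v(y) = C1 + C2*erfi(sqrt(2)*y/4)


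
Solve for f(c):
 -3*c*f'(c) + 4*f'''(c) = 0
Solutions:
 f(c) = C1 + Integral(C2*airyai(6^(1/3)*c/2) + C3*airybi(6^(1/3)*c/2), c)


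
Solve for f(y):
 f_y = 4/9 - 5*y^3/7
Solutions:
 f(y) = C1 - 5*y^4/28 + 4*y/9


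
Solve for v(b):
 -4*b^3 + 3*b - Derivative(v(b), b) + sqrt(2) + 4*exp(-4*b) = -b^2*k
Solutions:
 v(b) = C1 - b^4 + b^3*k/3 + 3*b^2/2 + sqrt(2)*b - exp(-4*b)


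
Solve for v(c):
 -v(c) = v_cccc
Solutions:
 v(c) = (C1*sin(sqrt(2)*c/2) + C2*cos(sqrt(2)*c/2))*exp(-sqrt(2)*c/2) + (C3*sin(sqrt(2)*c/2) + C4*cos(sqrt(2)*c/2))*exp(sqrt(2)*c/2)


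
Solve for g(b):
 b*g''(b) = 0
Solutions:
 g(b) = C1 + C2*b


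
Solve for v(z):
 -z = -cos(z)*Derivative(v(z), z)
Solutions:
 v(z) = C1 + Integral(z/cos(z), z)


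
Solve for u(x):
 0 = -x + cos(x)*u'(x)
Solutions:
 u(x) = C1 + Integral(x/cos(x), x)


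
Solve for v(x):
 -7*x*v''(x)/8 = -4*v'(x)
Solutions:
 v(x) = C1 + C2*x^(39/7)


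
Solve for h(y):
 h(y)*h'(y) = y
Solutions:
 h(y) = -sqrt(C1 + y^2)
 h(y) = sqrt(C1 + y^2)


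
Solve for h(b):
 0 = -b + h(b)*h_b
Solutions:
 h(b) = -sqrt(C1 + b^2)
 h(b) = sqrt(C1 + b^2)


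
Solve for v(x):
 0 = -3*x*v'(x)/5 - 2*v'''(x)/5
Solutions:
 v(x) = C1 + Integral(C2*airyai(-2^(2/3)*3^(1/3)*x/2) + C3*airybi(-2^(2/3)*3^(1/3)*x/2), x)


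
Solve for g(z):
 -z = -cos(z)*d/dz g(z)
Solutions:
 g(z) = C1 + Integral(z/cos(z), z)


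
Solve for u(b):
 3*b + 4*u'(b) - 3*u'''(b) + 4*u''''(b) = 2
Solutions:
 u(b) = C1 + C2*exp(b*((8*sqrt(15) + 31)^(-1/3) + 2 + (8*sqrt(15) + 31)^(1/3))/8)*sin(sqrt(3)*b*(-(8*sqrt(15) + 31)^(1/3) + (8*sqrt(15) + 31)^(-1/3))/8) + C3*exp(b*((8*sqrt(15) + 31)^(-1/3) + 2 + (8*sqrt(15) + 31)^(1/3))/8)*cos(sqrt(3)*b*(-(8*sqrt(15) + 31)^(1/3) + (8*sqrt(15) + 31)^(-1/3))/8) + C4*exp(b*(-(8*sqrt(15) + 31)^(1/3) - 1/(8*sqrt(15) + 31)^(1/3) + 1)/4) - 3*b^2/8 + b/2


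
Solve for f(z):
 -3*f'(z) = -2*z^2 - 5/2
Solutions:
 f(z) = C1 + 2*z^3/9 + 5*z/6


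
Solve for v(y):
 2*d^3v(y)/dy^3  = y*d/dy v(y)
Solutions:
 v(y) = C1 + Integral(C2*airyai(2^(2/3)*y/2) + C3*airybi(2^(2/3)*y/2), y)


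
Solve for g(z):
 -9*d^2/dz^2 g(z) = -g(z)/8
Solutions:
 g(z) = C1*exp(-sqrt(2)*z/12) + C2*exp(sqrt(2)*z/12)


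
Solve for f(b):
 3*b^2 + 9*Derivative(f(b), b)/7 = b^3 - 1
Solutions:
 f(b) = C1 + 7*b^4/36 - 7*b^3/9 - 7*b/9


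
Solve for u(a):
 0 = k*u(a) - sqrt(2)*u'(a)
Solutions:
 u(a) = C1*exp(sqrt(2)*a*k/2)


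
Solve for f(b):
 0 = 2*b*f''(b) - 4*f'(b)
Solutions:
 f(b) = C1 + C2*b^3


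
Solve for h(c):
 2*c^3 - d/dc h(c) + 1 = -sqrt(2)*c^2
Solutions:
 h(c) = C1 + c^4/2 + sqrt(2)*c^3/3 + c


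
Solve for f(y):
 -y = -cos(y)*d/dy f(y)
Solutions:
 f(y) = C1 + Integral(y/cos(y), y)


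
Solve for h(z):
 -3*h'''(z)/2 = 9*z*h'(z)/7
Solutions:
 h(z) = C1 + Integral(C2*airyai(-6^(1/3)*7^(2/3)*z/7) + C3*airybi(-6^(1/3)*7^(2/3)*z/7), z)


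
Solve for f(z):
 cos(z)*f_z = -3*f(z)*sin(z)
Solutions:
 f(z) = C1*cos(z)^3


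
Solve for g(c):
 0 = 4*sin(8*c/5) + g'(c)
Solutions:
 g(c) = C1 + 5*cos(8*c/5)/2


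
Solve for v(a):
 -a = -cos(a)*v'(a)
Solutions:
 v(a) = C1 + Integral(a/cos(a), a)


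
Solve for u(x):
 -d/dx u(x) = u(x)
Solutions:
 u(x) = C1*exp(-x)


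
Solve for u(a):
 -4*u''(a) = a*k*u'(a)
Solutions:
 u(a) = Piecewise((-sqrt(2)*sqrt(pi)*C1*erf(sqrt(2)*a*sqrt(k)/4)/sqrt(k) - C2, (k > 0) | (k < 0)), (-C1*a - C2, True))


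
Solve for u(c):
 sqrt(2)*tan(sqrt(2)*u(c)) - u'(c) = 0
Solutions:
 u(c) = sqrt(2)*(pi - asin(C1*exp(2*c)))/2
 u(c) = sqrt(2)*asin(C1*exp(2*c))/2


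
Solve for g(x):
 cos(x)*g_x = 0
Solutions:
 g(x) = C1


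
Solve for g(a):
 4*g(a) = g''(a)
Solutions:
 g(a) = C1*exp(-2*a) + C2*exp(2*a)


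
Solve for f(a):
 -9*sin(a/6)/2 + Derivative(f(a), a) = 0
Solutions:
 f(a) = C1 - 27*cos(a/6)


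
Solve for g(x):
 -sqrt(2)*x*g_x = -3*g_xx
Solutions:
 g(x) = C1 + C2*erfi(2^(3/4)*sqrt(3)*x/6)


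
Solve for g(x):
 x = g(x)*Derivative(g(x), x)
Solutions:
 g(x) = -sqrt(C1 + x^2)
 g(x) = sqrt(C1 + x^2)


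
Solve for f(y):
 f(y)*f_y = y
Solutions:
 f(y) = -sqrt(C1 + y^2)
 f(y) = sqrt(C1 + y^2)


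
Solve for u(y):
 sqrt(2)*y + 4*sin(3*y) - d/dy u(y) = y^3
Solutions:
 u(y) = C1 - y^4/4 + sqrt(2)*y^2/2 - 4*cos(3*y)/3


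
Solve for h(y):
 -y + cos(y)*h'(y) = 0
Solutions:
 h(y) = C1 + Integral(y/cos(y), y)


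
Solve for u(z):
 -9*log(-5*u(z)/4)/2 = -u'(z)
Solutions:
 -2*Integral(1/(log(-_y) - 2*log(2) + log(5)), (_y, u(z)))/9 = C1 - z


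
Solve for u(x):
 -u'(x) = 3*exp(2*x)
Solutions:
 u(x) = C1 - 3*exp(2*x)/2


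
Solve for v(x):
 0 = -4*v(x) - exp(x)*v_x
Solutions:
 v(x) = C1*exp(4*exp(-x))


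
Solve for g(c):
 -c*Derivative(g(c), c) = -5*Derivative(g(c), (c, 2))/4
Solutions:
 g(c) = C1 + C2*erfi(sqrt(10)*c/5)


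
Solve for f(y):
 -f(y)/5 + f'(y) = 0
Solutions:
 f(y) = C1*exp(y/5)


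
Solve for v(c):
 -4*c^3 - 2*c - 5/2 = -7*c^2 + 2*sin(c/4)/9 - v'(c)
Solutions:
 v(c) = C1 + c^4 - 7*c^3/3 + c^2 + 5*c/2 - 8*cos(c/4)/9


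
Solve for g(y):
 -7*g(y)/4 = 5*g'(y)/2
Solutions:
 g(y) = C1*exp(-7*y/10)


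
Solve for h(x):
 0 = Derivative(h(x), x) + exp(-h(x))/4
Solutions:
 h(x) = log(C1 - x/4)


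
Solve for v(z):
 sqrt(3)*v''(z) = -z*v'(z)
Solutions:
 v(z) = C1 + C2*erf(sqrt(2)*3^(3/4)*z/6)


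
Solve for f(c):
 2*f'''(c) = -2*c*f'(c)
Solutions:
 f(c) = C1 + Integral(C2*airyai(-c) + C3*airybi(-c), c)


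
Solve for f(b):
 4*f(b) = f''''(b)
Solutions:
 f(b) = C1*exp(-sqrt(2)*b) + C2*exp(sqrt(2)*b) + C3*sin(sqrt(2)*b) + C4*cos(sqrt(2)*b)


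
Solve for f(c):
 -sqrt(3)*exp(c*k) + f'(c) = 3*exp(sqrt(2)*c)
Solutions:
 f(c) = C1 + 3*sqrt(2)*exp(sqrt(2)*c)/2 + sqrt(3)*exp(c*k)/k


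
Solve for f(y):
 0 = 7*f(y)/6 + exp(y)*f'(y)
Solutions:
 f(y) = C1*exp(7*exp(-y)/6)


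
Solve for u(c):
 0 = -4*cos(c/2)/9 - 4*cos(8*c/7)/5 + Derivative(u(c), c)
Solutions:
 u(c) = C1 + 8*sin(c/2)/9 + 7*sin(8*c/7)/10


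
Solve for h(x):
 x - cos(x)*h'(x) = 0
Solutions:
 h(x) = C1 + Integral(x/cos(x), x)


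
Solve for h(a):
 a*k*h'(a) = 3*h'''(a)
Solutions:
 h(a) = C1 + Integral(C2*airyai(3^(2/3)*a*k^(1/3)/3) + C3*airybi(3^(2/3)*a*k^(1/3)/3), a)


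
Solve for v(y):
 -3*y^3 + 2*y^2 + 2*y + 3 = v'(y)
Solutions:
 v(y) = C1 - 3*y^4/4 + 2*y^3/3 + y^2 + 3*y


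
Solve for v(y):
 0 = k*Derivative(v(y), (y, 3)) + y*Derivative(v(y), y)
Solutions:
 v(y) = C1 + Integral(C2*airyai(y*(-1/k)^(1/3)) + C3*airybi(y*(-1/k)^(1/3)), y)


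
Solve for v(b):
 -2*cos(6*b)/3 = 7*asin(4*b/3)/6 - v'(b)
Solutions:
 v(b) = C1 + 7*b*asin(4*b/3)/6 + 7*sqrt(9 - 16*b^2)/24 + sin(6*b)/9


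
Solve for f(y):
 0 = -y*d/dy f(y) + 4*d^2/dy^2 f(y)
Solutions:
 f(y) = C1 + C2*erfi(sqrt(2)*y/4)


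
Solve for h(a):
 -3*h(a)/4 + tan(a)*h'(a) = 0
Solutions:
 h(a) = C1*sin(a)^(3/4)


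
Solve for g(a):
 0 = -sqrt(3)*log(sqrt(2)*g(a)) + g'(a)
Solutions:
 -2*sqrt(3)*Integral(1/(2*log(_y) + log(2)), (_y, g(a)))/3 = C1 - a


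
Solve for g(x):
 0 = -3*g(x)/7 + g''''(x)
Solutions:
 g(x) = C1*exp(-3^(1/4)*7^(3/4)*x/7) + C2*exp(3^(1/4)*7^(3/4)*x/7) + C3*sin(3^(1/4)*7^(3/4)*x/7) + C4*cos(3^(1/4)*7^(3/4)*x/7)


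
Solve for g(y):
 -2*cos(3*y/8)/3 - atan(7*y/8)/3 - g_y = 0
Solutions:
 g(y) = C1 - y*atan(7*y/8)/3 + 4*log(49*y^2 + 64)/21 - 16*sin(3*y/8)/9


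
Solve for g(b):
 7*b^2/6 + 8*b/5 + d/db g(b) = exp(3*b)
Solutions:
 g(b) = C1 - 7*b^3/18 - 4*b^2/5 + exp(3*b)/3


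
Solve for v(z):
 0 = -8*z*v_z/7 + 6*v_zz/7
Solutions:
 v(z) = C1 + C2*erfi(sqrt(6)*z/3)


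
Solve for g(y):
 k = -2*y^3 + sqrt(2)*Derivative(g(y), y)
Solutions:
 g(y) = C1 + sqrt(2)*k*y/2 + sqrt(2)*y^4/4


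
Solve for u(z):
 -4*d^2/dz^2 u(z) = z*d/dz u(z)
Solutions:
 u(z) = C1 + C2*erf(sqrt(2)*z/4)


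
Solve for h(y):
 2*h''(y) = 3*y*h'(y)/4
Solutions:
 h(y) = C1 + C2*erfi(sqrt(3)*y/4)


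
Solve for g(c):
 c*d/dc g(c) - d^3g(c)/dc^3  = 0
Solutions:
 g(c) = C1 + Integral(C2*airyai(c) + C3*airybi(c), c)


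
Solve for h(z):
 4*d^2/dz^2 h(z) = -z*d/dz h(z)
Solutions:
 h(z) = C1 + C2*erf(sqrt(2)*z/4)


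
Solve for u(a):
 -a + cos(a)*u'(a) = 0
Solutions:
 u(a) = C1 + Integral(a/cos(a), a)


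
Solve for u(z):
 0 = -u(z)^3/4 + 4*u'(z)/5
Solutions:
 u(z) = -2*sqrt(2)*sqrt(-1/(C1 + 5*z))
 u(z) = 2*sqrt(2)*sqrt(-1/(C1 + 5*z))


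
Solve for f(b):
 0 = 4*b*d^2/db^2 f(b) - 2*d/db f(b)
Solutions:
 f(b) = C1 + C2*b^(3/2)


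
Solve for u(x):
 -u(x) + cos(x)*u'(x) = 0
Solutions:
 u(x) = C1*sqrt(sin(x) + 1)/sqrt(sin(x) - 1)


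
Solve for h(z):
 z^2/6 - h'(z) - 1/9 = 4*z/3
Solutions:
 h(z) = C1 + z^3/18 - 2*z^2/3 - z/9


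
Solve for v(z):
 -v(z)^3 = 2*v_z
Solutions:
 v(z) = -sqrt(-1/(C1 - z))
 v(z) = sqrt(-1/(C1 - z))


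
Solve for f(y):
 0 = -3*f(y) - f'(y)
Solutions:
 f(y) = C1*exp(-3*y)


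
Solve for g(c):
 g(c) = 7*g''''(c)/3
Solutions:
 g(c) = C1*exp(-3^(1/4)*7^(3/4)*c/7) + C2*exp(3^(1/4)*7^(3/4)*c/7) + C3*sin(3^(1/4)*7^(3/4)*c/7) + C4*cos(3^(1/4)*7^(3/4)*c/7)


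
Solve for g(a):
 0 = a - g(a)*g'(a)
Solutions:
 g(a) = -sqrt(C1 + a^2)
 g(a) = sqrt(C1 + a^2)


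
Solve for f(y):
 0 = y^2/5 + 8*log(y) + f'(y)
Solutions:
 f(y) = C1 - y^3/15 - 8*y*log(y) + 8*y


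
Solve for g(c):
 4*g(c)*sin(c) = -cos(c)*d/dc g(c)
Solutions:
 g(c) = C1*cos(c)^4


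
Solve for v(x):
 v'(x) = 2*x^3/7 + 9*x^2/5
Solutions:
 v(x) = C1 + x^4/14 + 3*x^3/5


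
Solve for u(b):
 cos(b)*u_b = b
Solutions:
 u(b) = C1 + Integral(b/cos(b), b)


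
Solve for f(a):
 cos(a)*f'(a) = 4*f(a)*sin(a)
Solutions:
 f(a) = C1/cos(a)^4


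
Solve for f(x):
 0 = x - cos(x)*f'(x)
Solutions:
 f(x) = C1 + Integral(x/cos(x), x)


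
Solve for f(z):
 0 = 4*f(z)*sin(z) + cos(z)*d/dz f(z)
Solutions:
 f(z) = C1*cos(z)^4


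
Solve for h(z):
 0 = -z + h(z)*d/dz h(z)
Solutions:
 h(z) = -sqrt(C1 + z^2)
 h(z) = sqrt(C1 + z^2)


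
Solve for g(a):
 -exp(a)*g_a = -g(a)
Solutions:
 g(a) = C1*exp(-exp(-a))


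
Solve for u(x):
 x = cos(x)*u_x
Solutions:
 u(x) = C1 + Integral(x/cos(x), x)
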